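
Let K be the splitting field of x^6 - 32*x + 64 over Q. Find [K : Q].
The degree of the splitting field over Q equals the order of the Galois group, so first determine the group. The polynomial f is an irreducible sextic over Q, so G = Gal(f/Q) is one of the 16 transitive subgroups 6T1, ..., 6T16 of S_6. The discriminant of f is -46741055340544, which is not a perfect square, so G is not contained in A_6. The transitive groups of degree 6 not contained in A_6 are: C_6 (6T1, order 6), S_3 (6T2, order 6), D_6 (6T3, order 12), C_3 x S_3 (6T5, order 18), A_4 x C_2 (6T6, order 24), S_4 (6T8, order 24), S_3 x S_3 (6T9, order 36), S_4 x C_2 (6T11, order 48), (S_3 x S_3) : C_2 (6T13, order 72), PGL(2,5) (6T14, order 120), S_6 (6T16, order 720). By Dedekind's theorem, for a prime p not dividing disc(f) the degrees of the irreducible factors of f mod p form the cycle type of an element of G. Factoring f modulo the 3 such primes p <= 7 (skipping 2, which divides the discriminant), each new pattern first appears at: mod 3: f = (x + 2)(x^2 + 2x + 2)(x^3 + 2x^2 + x + 1), pattern 3+2+1; mod 5: f = (x^3 + x^2 + x + 3)(x^3 + 4x^2 + 3), pattern 3+3; mod 7: f = (x + 3)(x^5 + 4x^4 + 2x^3 + x^2 + 4x + 5), pattern 5+1. No other pattern occurs in this range, so the set of observed cycle types is {3+2+1, 3+3, 5+1}. Among the candidates above, the only group containing elements of all these cycle types is S_6 (6T16); every other candidate lacks at least one of them. Hence G = S_6 (6T16), of order 720. The Galois group S_6 (6T16) has order 720, so the splitting field has degree 720 over Q.

720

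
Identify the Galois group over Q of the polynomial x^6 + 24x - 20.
The polynomial f is an irreducible sextic over Q, so G = Gal(f/Q) is one of the 16 transitive subgroups 6T1, ..., 6T16 of S_6. The discriminant of f is 746496000000 = 864000^2, a perfect square, so G is contained in A_6. The transitive groups of degree 6 contained in A_6 are: A_4 (6T4, order 12), S_4 (6T7, order 24), (C_3 x C_3) : C_4 (6T10, order 36), PSL(2,5) (6T12, order 60), A_6 (6T15, order 360). By Dedekind's theorem, for a prime p not dividing disc(f) the degrees of the irreducible factors of f mod p form the cycle type of an element of G. Factoring f modulo the 6 such primes p <= 23 (skipping 2, 3, 5, which divide the discriminant), each new pattern first appears at: mod 7: f = (x + 3)(x^5 + 4x^4 + 2x^3 + x^2 + 4x + 5), pattern 5+1; mod 23: f = (x + 7)(x + 12)(x + 21)(x^3 + 6x^2 + 13x + 16), pattern 3+1+1+1. No other pattern occurs in this range, so the set of observed cycle types is {5+1, 3+1+1+1}. Among the candidates above, the only group containing elements of all these cycle types is A_6 (6T15) — each of A_4 (6T4), S_4 (6T7), (C_3 x C_3) : C_4 (6T10), PSL(2,5) (6T12) lacks at least one of them. Hence G = A_6 (6T15), of order 360.

A_6 (order 360)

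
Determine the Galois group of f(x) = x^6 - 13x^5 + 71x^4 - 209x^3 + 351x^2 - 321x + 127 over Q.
The polynomial f is an irreducible sextic over Q, so G = Gal(f/Q) is one of the 16 transitive subgroups 6T1, ..., 6T16 of S_6. The discriminant of f is -16807, which is not a perfect square, so G is not contained in A_6. The transitive groups of degree 6 not contained in A_6 are: C_6 (6T1, order 6), S_3 (6T2, order 6), D_6 (6T3, order 12), C_3 x S_3 (6T5, order 18), A_4 x C_2 (6T6, order 24), S_4 (6T8, order 24), S_3 x S_3 (6T9, order 36), S_4 x C_2 (6T11, order 48), (S_3 x S_3) : C_2 (6T13, order 72), PGL(2,5) (6T14, order 120), S_6 (6T16, order 720). By Dedekind's theorem, for a prime p not dividing disc(f) the degrees of the irreducible factors of f mod p form the cycle type of an element of G. Factoring f modulo the 37 such primes p <= 163 (skipping 7, which divides the discriminant), each new pattern first appears at: mod 2: f = (x^3 + x + 1)(x^3 + x^2 + 1), pattern 3+3; mod 3: f = (x^6 + 2x^5 + 2x^4 + x^3 + 1), pattern 6; mod 13: f = (x^2 + 3x + 4)(x^2 + 4x + 2)(x^2 + 6x + 11), pattern 2+2+2; mod 29: f = (x + 5)(x + 14)(x + 18)(x + 21)(x + 22)(x + 23), pattern 1+1+1+1+1+1. No other pattern occurs in this range, so the set of observed cycle types is {3+3, 6, 2+2+2, 1+1+1+1+1+1}. The candidates containing elements of all these cycle types are C_6 (6T1) of order 6, D_6 (6T3) of order 12, C_3 x S_3 (6T5) of order 18, A_4 x C_2 (6T6) of order 24, S_3 x S_3 (6T9) of order 36, S_4 x C_2 (6T11) of order 48, (S_3 x S_3) : C_2 (6T13) of order 72, PGL(2,5) (6T14) of order 120, S_6 (6T16) of order 720; the others are excluded. The observed types are precisely the cycle types that occur in C_6 (6T1). Each of the other remaining candidates has further cycle types, and by the Chebotarev density theorem the matching factorization patterns would occur for a proportion of primes equal to their share of the group: D_6 (6T3) additionally contains elements of type 2+2+1+1 (3 of its 12 elements, about 25% of primes); C_3 x S_3 (6T5) additionally contains elements of type 3+1+1+1 (4 of its 18 elements, about 22% of primes); A_4 x C_2 (6T6) additionally contains elements of type 2+2+1+1, 2+1+1+1+1 (6 of its 24 elements, about 25% of primes); S_3 x S_3 (6T9) additionally contains elements of type 3+1+1+1, 2+2+1+1 (13 of its 36 elements, about 36% of primes); S_4 x C_2 (6T11) additionally contains elements of type 4+2, 4+1+1, 2+2+1+1, 2+1+1+1+1 (24 of its 48 elements, about 50% of primes); (S_3 x S_3) : C_2 (6T13) additionally contains elements of type 4+2, 3+2+1, 3+1+1+1, 2+2+1+1, 2+1+1+1+1 (49 of its 72 elements, about 68% of primes); PGL(2,5) (6T14) additionally contains elements of type 5+1, 4+1+1, 2+2+1+1 (69 of its 120 elements, about 58% of primes); S_6 (6T16) additionally contains elements of type 5+1, 4+2, 4+1+1, 3+2+1, 3+1+1+1, 2+2+1+1, 2+1+1+1+1 (544 of its 720 elements, about 76% of primes). None of the 37 primes tested shows any such pattern (for each of these groups the chance of that is below 10^-4), which rules them out. Hence G = C_6 (6T1), of order 6.

C_6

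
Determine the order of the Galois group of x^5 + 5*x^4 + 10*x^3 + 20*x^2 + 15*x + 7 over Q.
The degree of the splitting field over Q equals the order of the Galois group, so first determine the group. The polynomial f is an irreducible quintic over Q, so G = Gal(f/Q) is a transitive subgroup of S_5: one of C_5 (5T1, order 5), D_5 (5T2, order 10), F_20 (5T3, order 20), A_5 (5T4, order 60) or S_5 (5T5, order 120). The discriminant of f is 31250000, which is not a perfect square, so G is not contained in A_5. The transitive groups of degree 5 not contained in A_5 are: F_20 (5T3, order 20), S_5 (5T5, order 120). By Dedekind's theorem, for a prime p not dividing disc(f) the degrees of the irreducible factors of f mod p form the cycle type of an element of G. Factoring f modulo the 18 such primes p <= 71 (skipping 2, 5, which divide the discriminant), each new pattern first appears at: mod 3: f = (x + 1)(x^4 + x^3 + 2x + 1), pattern 4+1; mod 11: f = (x^5 + 5x^4 + 10x^3 + 9x^2 + 4x + 7), pattern 5; mod 19: f = (x + 13)(x^2 + x + 16)(x^2 + 10x + 12), pattern 2+2+1. No other pattern occurs in this range, so the set of observed cycle types is {4+1, 5, 2+2+1}. The candidates containing elements of all these cycle types are F_20 (5T3) of order 20, S_5 (5T5) of order 120; the others are excluded. The observed types are precisely the cycle types that occur in F_20 (5T3) (apart from the identity). Each of the other remaining candidates has further cycle types, and by the Chebotarev density theorem the matching factorization patterns would occur for a proportion of primes equal to their share of the group: S_5 (5T5) additionally contains elements of type 3+2, 3+1+1, 2+1+1+1 (50 of its 120 elements, about 42% of primes). None of the 18 primes tested shows any such pattern (for each of these groups the chance of that is below 10^-4), which rules them out. Hence G = F_20 (5T3), of order 20. The Galois group F_20 (5T3) has order 20, so the splitting field has degree 20 over Q.

20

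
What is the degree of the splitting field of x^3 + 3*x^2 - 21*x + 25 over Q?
The degree of the splitting field over Q equals the order of the Galois group, so first determine the group. The polynomial is an irreducible cubic over Q and its discriminant is -6912, which is not a perfect square. For an irreducible cubic, a non-square discriminant gives Galois group S_3. The Galois group S_3 (3T2) has order 6, so the splitting field has degree 6 over Q.

6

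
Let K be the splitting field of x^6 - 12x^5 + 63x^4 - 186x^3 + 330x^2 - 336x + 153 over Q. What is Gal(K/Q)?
6T14: PGL(2,5)

The polynomial f is an irreducible sextic over Q, so G = Gal(f/Q) is one of the 16 transitive subgroups 6T1, ..., 6T16 of S_6. The discriminant of f is -16003008, which is not a perfect square, so G is not contained in A_6. The transitive groups of degree 6 not contained in A_6 are: C_6 (6T1, order 6), S_3 (6T2, order 6), D_6 (6T3, order 12), C_3 x S_3 (6T5, order 18), A_4 x C_2 (6T6, order 24), S_4 (6T8, order 24), S_3 x S_3 (6T9, order 36), S_4 x C_2 (6T11, order 48), (S_3 x S_3) : C_2 (6T13, order 72), PGL(2,5) (6T14, order 120), S_6 (6T16, order 720). By Dedekind's theorem, for a prime p not dividing disc(f) the degrees of the irreducible factors of f mod p form the cycle type of an element of G. Factoring f modulo the 21 such primes p <= 89 (skipping 2, 3, 7, which divide the discriminant), each new pattern first appears at: mod 5: f = (x^6 + 3x^5 + 3x^4 + 4x^3 + 4x + 3), pattern 6; mod 11: f = (x + 7)(x^5 + 3x^4 + 9x^3 + 4x^2 + 5x + 3), pattern 5+1; mod 13: f = (x + 3)(x + 12)(x^4 + 12x^3 + 3x^2 + 1), pattern 4+1+1; mod 23: f = (x + 1)(x + 5)(x^2 + x + 19)(x^2 + 4x + 5), pattern 2+2+1+1; mod 43: f = (x^3 + 13x^2 + x + 3)(x^3 + 18x^2 + 8), pattern 3+3; mod 61: f = (x^2 + 28x + 34)(x^2 + 39x + 52)(x^2 + 43x + 30), pattern 2+2+2. No other pattern occurs in this range, so the set of observed cycle types is {6, 5+1, 4+1+1, 2+2+1+1, 3+3, 2+2+2}. The candidates containing elements of all these cycle types are PGL(2,5) (6T14) of order 120, S_6 (6T16) of order 720; the others are excluded. The observed types are precisely the cycle types that occur in PGL(2,5) (6T14) (apart from the identity). Each of the other remaining candidates has further cycle types, and by the Chebotarev density theorem the matching factorization patterns would occur for a proportion of primes equal to their share of the group: S_6 (6T16) additionally contains elements of type 4+2, 3+2+1, 3+1+1+1, 2+1+1+1+1 (265 of its 720 elements, about 37% of primes). None of the 21 primes tested shows any such pattern (for each of these groups the chance of that is below 10^-4), which rules them out. Hence G = PGL(2,5) (6T14), of order 120.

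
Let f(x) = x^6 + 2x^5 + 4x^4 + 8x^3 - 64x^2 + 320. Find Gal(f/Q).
The polynomial f is an irreducible sextic over Q, so G = Gal(f/Q) is one of the 16 transitive subgroups 6T1, ..., 6T16 of S_6. The discriminant of f is 564385546240000 = 23756800^2, a perfect square, so G is contained in A_6. The transitive groups of degree 6 contained in A_6 are: A_4 (6T4, order 12), S_4 (6T7, order 24), (C_3 x C_3) : C_4 (6T10, order 36), PSL(2,5) (6T12, order 60), A_6 (6T15, order 360). By Dedekind's theorem, for a prime p not dividing disc(f) the degrees of the irreducible factors of f mod p form the cycle type of an element of G. Factoring f modulo the 19 such primes p <= 79 (skipping 2, 5, 29, which divide the discriminant), each new pattern first appears at: mod 3: f = (x^2 + 1)(x^4 + 2x^3 + 2), pattern 4+2; mod 11: f = (x^3 + 5x^2 + 9x + 3)(x^3 + 8x^2 + 10x + 4), pattern 3+3; mod 19: f = (x + 3)(x + 5)(x^2 + 5x + 15)(x^2 + 8x + 1), pattern 2+2+1+1; mod 61: f = (x + 9)(x + 23)(x + 56)(x^3 + 36x^2 + 22x + 38), pattern 3+1+1+1. No other pattern occurs in this range, so the set of observed cycle types is {4+2, 3+3, 2+2+1+1, 3+1+1+1}. The candidates containing elements of all these cycle types are (C_3 x C_3) : C_4 (6T10) of order 36, A_6 (6T15) of order 360; the others are excluded. The observed types are precisely the cycle types that occur in (C_3 x C_3) : C_4 (6T10) (apart from the identity). Each of the other remaining candidates has further cycle types, and by the Chebotarev density theorem the matching factorization patterns would occur for a proportion of primes equal to their share of the group: A_6 (6T15) additionally contains elements of type 5+1 (144 of its 360 elements, about 40% of primes). None of the 19 primes tested shows any such pattern (for each of these groups the chance of that is below 10^-4), which rules them out. Hence G = (C_3 x C_3) : C_4 (6T10), of order 36.

(C_3 x C_3) : C_4, the transitive group 6T10 of order 36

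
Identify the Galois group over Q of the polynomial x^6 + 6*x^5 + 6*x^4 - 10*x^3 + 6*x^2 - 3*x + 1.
The polynomial f is an irreducible sextic over Q, so G = Gal(f/Q) is one of the 16 transitive subgroups 6T1, ..., 6T16 of S_6. The discriminant of f is -51195483, which is not a perfect square, so G is not contained in A_6. The transitive groups of degree 6 not contained in A_6 are: C_6 (6T1, order 6), S_3 (6T2, order 6), D_6 (6T3, order 12), C_3 x S_3 (6T5, order 18), A_4 x C_2 (6T6, order 24), S_4 (6T8, order 24), S_3 x S_3 (6T9, order 36), S_4 x C_2 (6T11, order 48), (S_3 x S_3) : C_2 (6T13, order 72), PGL(2,5) (6T14, order 120), S_6 (6T16, order 720). By Dedekind's theorem, for a prime p not dividing disc(f) the degrees of the irreducible factors of f mod p form the cycle type of an element of G. Factoring f modulo the 33 such primes p <= 149 (skipping 3, 17, which divide the discriminant), each new pattern first appears at: mod 2: f = (x^6 + x + 1), pattern 6; mod 7: f = (x + 1)(x + 3)(x + 6)(x^3 + 3x^2 + 5x + 2), pattern 3+1+1+1; mod 19: f = (x^3 + 3x^2 + 2x + 11)(x^3 + 3x^2 + 14x + 7), pattern 3+3; mod 53: f = (x^2 + 2x + 20)(x^2 + 8x + 37)(x^2 + 49x + 26), pattern 2+2+2; mod 73: f = (x + 10)(x + 11)(x + 25)(x + 55)(x + 56)(x + 68), pattern 1+1+1+1+1+1. No other pattern occurs in this range, so the set of observed cycle types is {6, 3+1+1+1, 3+3, 2+2+2, 1+1+1+1+1+1}. The candidates containing elements of all these cycle types are C_3 x S_3 (6T5) of order 18, S_3 x S_3 (6T9) of order 36, (S_3 x S_3) : C_2 (6T13) of order 72, S_6 (6T16) of order 720; the others are excluded. The observed types are precisely the cycle types that occur in C_3 x S_3 (6T5). Each of the other remaining candidates has further cycle types, and by the Chebotarev density theorem the matching factorization patterns would occur for a proportion of primes equal to their share of the group: S_3 x S_3 (6T9) additionally contains elements of type 2+2+1+1 (9 of its 36 elements, about 25% of primes); (S_3 x S_3) : C_2 (6T13) additionally contains elements of type 4+2, 3+2+1, 2+2+1+1, 2+1+1+1+1 (45 of its 72 elements, about 62% of primes); S_6 (6T16) additionally contains elements of type 5+1, 4+2, 4+1+1, 3+2+1, 2+2+1+1, 2+1+1+1+1 (504 of its 720 elements, about 70% of primes). None of the 33 primes tested shows any such pattern (for each of these groups the chance of that is below 10^-4), which rules them out. Hence G = C_3 x S_3 (6T5), of order 18.

C_3 x S_3, the group 6T5 of order 18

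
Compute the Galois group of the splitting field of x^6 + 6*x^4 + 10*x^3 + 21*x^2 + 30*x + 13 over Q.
PGL(2,5) (also written S5(6))

The polynomial f is an irreducible sextic over Q, so G = Gal(f/Q) is one of the 16 transitive subgroups 6T1, ..., 6T16 of S_6. The discriminant of f is -1024192512, which is not a perfect square, so G is not contained in A_6. The transitive groups of degree 6 not contained in A_6 are: C_6 (6T1, order 6), S_3 (6T2, order 6), D_6 (6T3, order 12), C_3 x S_3 (6T5, order 18), A_4 x C_2 (6T6, order 24), S_4 (6T8, order 24), S_3 x S_3 (6T9, order 36), S_4 x C_2 (6T11, order 48), (S_3 x S_3) : C_2 (6T13, order 72), PGL(2,5) (6T14, order 120), S_6 (6T16, order 720). By Dedekind's theorem, for a prime p not dividing disc(f) the degrees of the irreducible factors of f mod p form the cycle type of an element of G. Factoring f modulo the 21 such primes p <= 89 (skipping 2, 3, 7, which divide the discriminant), each new pattern first appears at: mod 5: f = (x^6 + x^4 + x^2 + 3), pattern 6; mod 11: f = (x + 5)(x^5 + 6x^4 + 9x^3 + 9x^2 + 9x + 7), pattern 5+1; mod 13: f = (x)(x + 2)(x^4 + 11x^3 + 10x^2 + 3x + 2), pattern 4+1+1; mod 23: f = (x + 4)(x + 10)(x^2 + 3)(x^2 + 9x + 21), pattern 2+2+1+1; mod 43: f = (x^3 + 19x^2 + 27x + 20)(x^3 + 24x^2 + 39x + 20), pattern 3+3; mod 61: f = (x^2 + 19x + 22)(x^2 + 45x + 35)(x^2 + 58x + 18), pattern 2+2+2. No other pattern occurs in this range, so the set of observed cycle types is {6, 5+1, 4+1+1, 2+2+1+1, 3+3, 2+2+2}. The candidates containing elements of all these cycle types are PGL(2,5) (6T14) of order 120, S_6 (6T16) of order 720; the others are excluded. The observed types are precisely the cycle types that occur in PGL(2,5) (6T14) (apart from the identity). Each of the other remaining candidates has further cycle types, and by the Chebotarev density theorem the matching factorization patterns would occur for a proportion of primes equal to their share of the group: S_6 (6T16) additionally contains elements of type 4+2, 3+2+1, 3+1+1+1, 2+1+1+1+1 (265 of its 720 elements, about 37% of primes). None of the 21 primes tested shows any such pattern (for each of these groups the chance of that is below 10^-4), which rules them out. Hence G = PGL(2,5) (6T14), of order 120.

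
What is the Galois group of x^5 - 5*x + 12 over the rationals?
The polynomial f is an irreducible quintic over Q, so G = Gal(f/Q) is a transitive subgroup of S_5: one of C_5 (5T1, order 5), D_5 (5T2, order 10), F_20 (5T3, order 20), A_5 (5T4, order 60) or S_5 (5T5, order 120). The discriminant of f is 64000000 = 8000^2, a perfect square, so G is contained in A_5. The transitive groups of degree 5 contained in A_5 are: C_5 (5T1, order 5), D_5 (5T2, order 10), A_5 (5T4, order 60). By Dedekind's theorem, for a prime p not dividing disc(f) the degrees of the irreducible factors of f mod p form the cycle type of an element of G. Factoring f modulo the 23 such primes p <= 97 (skipping 2, 5, which divide the discriminant), each new pattern first appears at: mod 3: f = (x)(x^2 + x + 2)(x^2 + 2x + 2), pattern 2+2+1; mod 7: f = (x^5 + 2x + 5), pattern 5. No other pattern occurs in this range, so the set of observed cycle types is {2+2+1, 5}. The candidates containing elements of all these cycle types are D_5 (5T2) of order 10, A_5 (5T4) of order 60; the others are excluded. The observed types are precisely the cycle types that occur in D_5 (5T2) (apart from the identity). Each of the other remaining candidates has further cycle types, and by the Chebotarev density theorem the matching factorization patterns would occur for a proportion of primes equal to their share of the group: A_5 (5T4) additionally contains elements of type 3+1+1 (20 of its 60 elements, about 33% of primes). None of the 23 primes tested shows any such pattern (for each of these groups the chance of that is below 10^-4), which rules them out. Hence G = D_5 (5T2), of order 10.

D_5 (also written D5)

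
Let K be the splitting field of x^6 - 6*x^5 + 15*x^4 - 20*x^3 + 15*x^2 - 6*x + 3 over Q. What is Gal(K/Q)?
The polynomial f is an irreducible sextic over Q, so G = Gal(f/Q) is one of the 16 transitive subgroups 6T1, ..., 6T16 of S_6. The discriminant of f is -1492992, which is not a perfect square, so G is not contained in A_6. The transitive groups of degree 6 not contained in A_6 are: C_6 (6T1, order 6), S_3 (6T2, order 6), D_6 (6T3, order 12), C_3 x S_3 (6T5, order 18), A_4 x C_2 (6T6, order 24), S_4 (6T8, order 24), S_3 x S_3 (6T9, order 36), S_4 x C_2 (6T11, order 48), (S_3 x S_3) : C_2 (6T13, order 72), PGL(2,5) (6T14, order 120), S_6 (6T16, order 720). By Dedekind's theorem, for a prime p not dividing disc(f) the degrees of the irreducible factors of f mod p form the cycle type of an element of G. Factoring f modulo the 79 such primes p <= 419 (skipping 2, 3, which divide the discriminant), each new pattern first appears at: mod 5: f = (x^2 + 2)(x^2 + x + 1)(x^2 + 3x + 4), pattern 2+2+2; mod 7: f = (x^6 + x^5 + x^4 + x^3 + x^2 + x + 3), pattern 6; mod 11: f = (x + 1)(x + 8)(x^2 + 3)(x^2 + 7x + 7), pattern 2+2+1+1; mod 19: f = (x^3 + 16x^2 + 3x + 5)(x^3 + 16x^2 + 3x + 12), pattern 3+3; mod 43: f = (x + 2)(x + 17)(x + 20)(x + 21)(x + 24)(x + 39), pattern 1+1+1+1+1+1. No other pattern occurs in this range, so the set of observed cycle types is {2+2+2, 6, 2+2+1+1, 3+3, 1+1+1+1+1+1}. The candidates containing elements of all these cycle types are D_6 (6T3) of order 12, A_4 x C_2 (6T6) of order 24, S_3 x S_3 (6T9) of order 36, S_4 x C_2 (6T11) of order 48, (S_3 x S_3) : C_2 (6T13) of order 72, PGL(2,5) (6T14) of order 120, S_6 (6T16) of order 720; the others are excluded. The observed types are precisely the cycle types that occur in D_6 (6T3). Each of the other remaining candidates has further cycle types, and by the Chebotarev density theorem the matching factorization patterns would occur for a proportion of primes equal to their share of the group: A_4 x C_2 (6T6) additionally contains elements of type 2+1+1+1+1 (3 of its 24 elements, about 12% of primes); S_3 x S_3 (6T9) additionally contains elements of type 3+1+1+1 (4 of its 36 elements, about 11% of primes); S_4 x C_2 (6T11) additionally contains elements of type 4+2, 4+1+1, 2+1+1+1+1 (15 of its 48 elements, about 31% of primes); (S_3 x S_3) : C_2 (6T13) additionally contains elements of type 4+2, 3+2+1, 3+1+1+1, 2+1+1+1+1 (40 of its 72 elements, about 56% of primes); PGL(2,5) (6T14) additionally contains elements of type 5+1, 4+1+1 (54 of its 120 elements, about 45% of primes); S_6 (6T16) additionally contains elements of type 5+1, 4+2, 4+1+1, 3+2+1, 3+1+1+1, 2+1+1+1+1 (499 of its 720 elements, about 69% of primes). None of the 79 primes tested shows any such pattern (for each of these groups the chance of that is below 10^-4), which rules them out. Hence G = D_6 (6T3), of order 12.

6T3: D_6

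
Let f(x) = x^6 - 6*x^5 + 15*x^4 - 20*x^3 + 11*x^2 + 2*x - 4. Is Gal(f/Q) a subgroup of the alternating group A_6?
Yes

The polynomial is irreducible of degree 6 over Q. Its discriminant is 3356224 = 1832^2, a perfect square. A Galois group lies in the alternating group exactly when the discriminant is a square in Q, so the Galois group (S_4) is contained in A_6.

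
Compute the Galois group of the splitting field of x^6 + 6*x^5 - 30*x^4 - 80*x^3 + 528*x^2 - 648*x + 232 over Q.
6T14: PGL(2,5)

The polynomial f is an irreducible sextic over Q, so G = Gal(f/Q) is one of the 16 transitive subgroups 6T1, ..., 6T16 of S_6. The discriminant of f is -7711694390034432, which is not a perfect square, so G is not contained in A_6. The transitive groups of degree 6 not contained in A_6 are: C_6 (6T1, order 6), S_3 (6T2, order 6), D_6 (6T3, order 12), C_3 x S_3 (6T5, order 18), A_4 x C_2 (6T6, order 24), S_4 (6T8, order 24), S_3 x S_3 (6T9, order 36), S_4 x C_2 (6T11, order 48), (S_3 x S_3) : C_2 (6T13, order 72), PGL(2,5) (6T14, order 120), S_6 (6T16, order 720). By Dedekind's theorem, for a prime p not dividing disc(f) the degrees of the irreducible factors of f mod p form the cycle type of an element of G. Factoring f modulo the 21 such primes p <= 89 (skipping 2, 3, 7, which divide the discriminant), each new pattern first appears at: mod 5: f = (x^6 + x^5 + 3x^2 + 2x + 2), pattern 6; mod 11: f = (x + 3)(x^5 + 3x^4 + 5x^3 + 4x^2 + 10x + 4), pattern 5+1; mod 13: f = (x + 5)(x + 10)(x^4 + 4x^3 + 3x^2 + 1), pattern 4+1+1; mod 23: f = (x + 9)(x + 21)(x^2 + 2x + 13)(x^2 + 20x + 11), pattern 2+2+1+1; mod 43: f = (x^3 + 20x^2 + 17x + 34)(x^3 + 29x^2 + 18x + 22), pattern 3+3; mod 61: f = (x^2 + x + 14)(x^2 + 2x + 9)(x^2 + 3x + 58), pattern 2+2+2. No other pattern occurs in this range, so the set of observed cycle types is {6, 5+1, 4+1+1, 2+2+1+1, 3+3, 2+2+2}. The candidates containing elements of all these cycle types are PGL(2,5) (6T14) of order 120, S_6 (6T16) of order 720; the others are excluded. The observed types are precisely the cycle types that occur in PGL(2,5) (6T14) (apart from the identity). Each of the other remaining candidates has further cycle types, and by the Chebotarev density theorem the matching factorization patterns would occur for a proportion of primes equal to their share of the group: S_6 (6T16) additionally contains elements of type 4+2, 3+2+1, 3+1+1+1, 2+1+1+1+1 (265 of its 720 elements, about 37% of primes). None of the 21 primes tested shows any such pattern (for each of these groups the chance of that is below 10^-4), which rules them out. Hence G = PGL(2,5) (6T14), of order 120.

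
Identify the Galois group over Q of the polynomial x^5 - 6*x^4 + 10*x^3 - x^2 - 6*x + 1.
The polynomial f is an irreducible quintic over Q, so G = Gal(f/Q) is a transitive subgroup of S_5: one of C_5 (5T1, order 5), D_5 (5T2, order 10), F_20 (5T3, order 20), A_5 (5T4, order 60) or S_5 (5T5, order 120). The discriminant of f is 14641 = 121^2, a perfect square, so G is contained in A_5. The transitive groups of degree 5 contained in A_5 are: C_5 (5T1, order 5), D_5 (5T2, order 10), A_5 (5T4, order 60). By Dedekind's theorem, for a prime p not dividing disc(f) the degrees of the irreducible factors of f mod p form the cycle type of an element of G. Factoring f modulo the 14 such primes p <= 47 (skipping 11, which divides the discriminant), each new pattern first appears at: mod 2: f = (x^5 + x^2 + 1), pattern 5; mod 23: f = (x + 3)(x + 5)(x + 9)(x + 10)(x + 13), pattern 1+1+1+1+1. No other pattern occurs in this range, so the set of observed cycle types is {5, 1+1+1+1+1}. The candidates containing elements of all these cycle types are C_5 (5T1) of order 5, D_5 (5T2) of order 10, A_5 (5T4) of order 60; the others are excluded. The observed types are precisely the cycle types that occur in C_5 (5T1). Each of the other remaining candidates has further cycle types, and by the Chebotarev density theorem the matching factorization patterns would occur for a proportion of primes equal to their share of the group: D_5 (5T2) additionally contains elements of type 2+2+1 (5 of its 10 elements, about 50% of primes); A_5 (5T4) additionally contains elements of type 3+1+1, 2+2+1 (35 of its 60 elements, about 58% of primes). None of the 14 primes tested shows any such pattern (for each of these groups the chance of that is below 10^-4), which rules them out. Hence G = C_5 (5T1), of order 5.

C_5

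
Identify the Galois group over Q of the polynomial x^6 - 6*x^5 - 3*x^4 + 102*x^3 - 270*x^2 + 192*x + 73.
A_4 x C_2

The polynomial f is an irreducible sextic over Q, so G = Gal(f/Q) is one of the 16 transitive subgroups 6T1, ..., 6T16 of S_6. The discriminant of f is -30366624190464, which is not a perfect square, so G is not contained in A_6. The transitive groups of degree 6 not contained in A_6 are: C_6 (6T1, order 6), S_3 (6T2, order 6), D_6 (6T3, order 12), C_3 x S_3 (6T5, order 18), A_4 x C_2 (6T6, order 24), S_4 (6T8, order 24), S_3 x S_3 (6T9, order 36), S_4 x C_2 (6T11, order 48), (S_3 x S_3) : C_2 (6T13, order 72), PGL(2,5) (6T14, order 120), S_6 (6T16, order 720). By Dedekind's theorem, for a prime p not dividing disc(f) the degrees of the irreducible factors of f mod p form the cycle type of an element of G. Factoring f modulo the 33 such primes p <= 149 (skipping 2, 3, which divide the discriminant), each new pattern first appears at: mod 5: f = (x^3 + 4x + 2)(x^3 + 4x^2 + 3x + 4), pattern 3+3; mod 7: f = (x^6 + x^5 + 4x^4 + 4x^3 + 3x^2 + 3x + 3), pattern 6; mod 17: f = (x + 6)(x + 15)(x^2 + x + 3)(x^2 + 6x + 6), pattern 2+2+1+1; mod 19: f = (x + 3)(x + 4)(x + 8)(x + 14)(x^2 + 3x + 12), pattern 2+1+1+1+1; mod 71: f = (x^2 + 30x + 15)(x^2 + 48x + 46)(x^2 + 58x + 7), pattern 2+2+2. No other pattern occurs in this range, so the set of observed cycle types is {3+3, 6, 2+2+1+1, 2+1+1+1+1, 2+2+2}. The candidates containing elements of all these cycle types are A_4 x C_2 (6T6) of order 24, S_4 x C_2 (6T11) of order 48, (S_3 x S_3) : C_2 (6T13) of order 72, S_6 (6T16) of order 720; the others are excluded. The observed types are precisely the cycle types that occur in A_4 x C_2 (6T6) (apart from the identity). Each of the other remaining candidates has further cycle types, and by the Chebotarev density theorem the matching factorization patterns would occur for a proportion of primes equal to their share of the group: S_4 x C_2 (6T11) additionally contains elements of type 4+2, 4+1+1 (12 of its 48 elements, about 25% of primes); (S_3 x S_3) : C_2 (6T13) additionally contains elements of type 4+2, 3+2+1, 3+1+1+1 (34 of its 72 elements, about 47% of primes); S_6 (6T16) additionally contains elements of type 5+1, 4+2, 4+1+1, 3+2+1, 3+1+1+1 (484 of its 720 elements, about 67% of primes). None of the 33 primes tested shows any such pattern (for each of these groups the chance of that is below 10^-4), which rules them out. Hence G = A_4 x C_2 (6T6), of order 24.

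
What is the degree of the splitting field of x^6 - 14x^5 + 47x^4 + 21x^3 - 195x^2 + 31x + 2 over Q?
The degree of the splitting field over Q equals the order of the Galois group, so first determine the group. The polynomial f is an irreducible sextic over Q, so G = Gal(f/Q) is one of the 16 transitive subgroups 6T1, ..., 6T16 of S_6. The discriminant of f is 8413926734596681 = 91727459^2, a perfect square, so G is contained in A_6. The transitive groups of degree 6 contained in A_6 are: A_4 (6T4, order 12), S_4 (6T7, order 24), (C_3 x C_3) : C_4 (6T10, order 36), PSL(2,5) (6T12, order 60), A_6 (6T15, order 360). By Dedekind's theorem, for a prime p not dividing disc(f) the degrees of the irreducible factors of f mod p form the cycle type of an element of G. Factoring f modulo the 21 such primes p <= 79 (skipping 19, which divides the discriminant), each new pattern first appears at: mod 2: f = (x)(x^5 + x^3 + x^2 + x + 1), pattern 5+1; mod 7: f = (x^3 + 3x^2 + 3x + 5)(x^3 + 4x^2 + 4x + 6), pattern 3+3; mod 61: f = (x + 1)(x + 22)(x^2 + 8x + 48)(x^2 + 16x + 29), pattern 2+2+1+1. No other pattern occurs in this range, so the set of observed cycle types is {5+1, 3+3, 2+2+1+1}. The candidates containing elements of all these cycle types are PSL(2,5) (6T12) of order 60, A_6 (6T15) of order 360; the others are excluded. The observed types are precisely the cycle types that occur in PSL(2,5) (6T12) (apart from the identity). Each of the other remaining candidates has further cycle types, and by the Chebotarev density theorem the matching factorization patterns would occur for a proportion of primes equal to their share of the group: A_6 (6T15) additionally contains elements of type 4+2, 3+1+1+1 (130 of its 360 elements, about 36% of primes). None of the 21 primes tested shows any such pattern (for each of these groups the chance of that is below 10^-4), which rules them out. Hence G = PSL(2,5) (6T12), of order 60. The Galois group PSL(2,5) (6T12) has order 60, so the splitting field has degree 60 over Q.

60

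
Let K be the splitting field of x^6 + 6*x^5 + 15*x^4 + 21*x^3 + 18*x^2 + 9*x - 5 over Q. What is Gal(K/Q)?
S_3 x S_3 (order 36)

The polynomial f is an irreducible sextic over Q, so G = Gal(f/Q) is one of the 16 transitive subgroups 6T1, ..., 6T16 of S_6. The discriminant of f is 871199469, which is not a perfect square, so G is not contained in A_6. The transitive groups of degree 6 not contained in A_6 are: C_6 (6T1, order 6), S_3 (6T2, order 6), D_6 (6T3, order 12), C_3 x S_3 (6T5, order 18), A_4 x C_2 (6T6, order 24), S_4 (6T8, order 24), S_3 x S_3 (6T9, order 36), S_4 x C_2 (6T11, order 48), (S_3 x S_3) : C_2 (6T13, order 72), PGL(2,5) (6T14, order 120), S_6 (6T16, order 720). By Dedekind's theorem, for a prime p not dividing disc(f) the degrees of the irreducible factors of f mod p form the cycle type of an element of G. Factoring f modulo the 16 such primes p <= 67 (skipping 3, 7, 29, which divide the discriminant), each new pattern first appears at: mod 2: f = (x^6 + x^4 + x^3 + x + 1), pattern 6; mod 5: f = (x)(x + 4)(x^2 + 3x + 3)(x^2 + 4x + 2), pattern 2+2+1+1; mod 13: f = (x + 8)(x + 9)(x + 12)(x^3 + 3x^2 + 3x + 10), pattern 3+1+1+1; mod 19: f = (x^2 + 6x + 15)(x^2 + 8x + 1)(x^2 + 11x + 6), pattern 2+2+2; mod 67: f = (x^3 + 3x^2 + 3x + 20)(x^3 + 3x^2 + 3x + 50), pattern 3+3. No other pattern occurs in this range, so the set of observed cycle types is {6, 2+2+1+1, 3+1+1+1, 2+2+2, 3+3}. The candidates containing elements of all these cycle types are S_3 x S_3 (6T9) of order 36, (S_3 x S_3) : C_2 (6T13) of order 72, S_6 (6T16) of order 720; the others are excluded. The observed types are precisely the cycle types that occur in S_3 x S_3 (6T9) (apart from the identity). Each of the other remaining candidates has further cycle types, and by the Chebotarev density theorem the matching factorization patterns would occur for a proportion of primes equal to their share of the group: (S_3 x S_3) : C_2 (6T13) additionally contains elements of type 4+2, 3+2+1, 2+1+1+1+1 (36 of its 72 elements, about 50% of primes); S_6 (6T16) additionally contains elements of type 5+1, 4+2, 4+1+1, 3+2+1, 2+1+1+1+1 (459 of its 720 elements, about 64% of primes). None of the 16 primes tested shows any such pattern (for each of these groups the chance of that is below 10^-4), which rules them out. Hence G = S_3 x S_3 (6T9), of order 36.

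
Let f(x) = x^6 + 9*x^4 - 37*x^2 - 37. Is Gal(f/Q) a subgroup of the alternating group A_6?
The polynomial is irreducible of degree 6 over Q. Its discriminant is 870211913777152, which is not a perfect square. A Galois group lies in the alternating group exactly when the discriminant is a square in Q, so the Galois group (S_4) is not contained in A_6.

No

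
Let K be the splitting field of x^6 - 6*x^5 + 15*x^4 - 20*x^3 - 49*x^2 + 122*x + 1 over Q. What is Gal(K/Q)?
The polynomial f is an irreducible sextic over Q, so G = Gal(f/Q) is one of the 16 transitive subgroups 6T1, ..., 6T16 of S_6. The discriminant of f is -3603718079512576, which is not a perfect square, so G is not contained in A_6. The transitive groups of degree 6 not contained in A_6 are: C_6 (6T1, order 6), S_3 (6T2, order 6), D_6 (6T3, order 12), C_3 x S_3 (6T5, order 18), A_4 x C_2 (6T6, order 24), S_4 (6T8, order 24), S_3 x S_3 (6T9, order 36), S_4 x C_2 (6T11, order 48), (S_3 x S_3) : C_2 (6T13, order 72), PGL(2,5) (6T14, order 120), S_6 (6T16, order 720). By Dedekind's theorem, for a prime p not dividing disc(f) the degrees of the irreducible factors of f mod p form the cycle type of an element of G. Factoring f modulo the 67 such primes p <= 347 (skipping 2, 229, which divide the discriminant), each new pattern first appears at: mod 3: f = (x^6 + x^3 + 2x^2 + 2x + 1), pattern 6; mod 5: f = (x^3 + x^2 + 3x + 1)(x^3 + 3x^2 + 4x + 1), pattern 3+3; mod 7: f = (x + 2)(x + 3)(x^4 + 3x^3 + x^2 + 6x + 6), pattern 4+1+1; mod 13: f = (x^2 + 11x + 8)(x^4 + 9x^3 + 12x^2 + 10x + 5), pattern 4+2; mod 23: f = (x^2 + 8x + 17)(x^2 + 11x + 14)(x^2 + 21x + 3), pattern 2+2+2; mod 29: f = (x + 8)(x + 19)(x^2 + 27)(x^2 + 25x + 2), pattern 2+2+1+1; mod 193: f = (x + 4)(x + 11)(x + 87)(x + 104)(x + 180)(x + 187), pattern 1+1+1+1+1+1; mod 347: f = (x + 5)(x + 44)(x + 301)(x + 340)(x^2 + 345x + 327), pattern 2+1+1+1+1. No other pattern occurs in this range, so the set of observed cycle types is {6, 3+3, 4+1+1, 4+2, 2+2+2, 2+2+1+1, 1+1+1+1+1+1, 2+1+1+1+1}. The candidates containing elements of all these cycle types are S_4 x C_2 (6T11) of order 48, S_6 (6T16) of order 720; the others are excluded. The observed types are precisely the cycle types that occur in S_4 x C_2 (6T11). Each of the other remaining candidates has further cycle types, and by the Chebotarev density theorem the matching factorization patterns would occur for a proportion of primes equal to their share of the group: S_6 (6T16) additionally contains elements of type 5+1, 3+2+1, 3+1+1+1 (304 of its 720 elements, about 42% of primes). None of the 67 primes tested shows any such pattern (for each of these groups the chance of that is below 10^-4), which rules them out. Hence G = S_4 x C_2 (6T11), of order 48.

S_4 x C_2 (order 48)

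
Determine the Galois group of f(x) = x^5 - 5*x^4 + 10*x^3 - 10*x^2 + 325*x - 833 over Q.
A_5

The polynomial f is an irreducible quintic over Q, so G = Gal(f/Q) is a transitive subgroup of S_5: one of C_5 (5T1, order 5), D_5 (5T2, order 10), F_20 (5T3, order 20), A_5 (5T4, order 60) or S_5 (5T5, order 120). The discriminant of f is 1073741824000000 = 32768000^2, a perfect square, so G is contained in A_5. The transitive groups of degree 5 contained in A_5 are: C_5 (5T1, order 5), D_5 (5T2, order 10), A_5 (5T4, order 60). By Dedekind's theorem, for a prime p not dividing disc(f) the degrees of the irreducible factors of f mod p form the cycle type of an element of G. Factoring f modulo the 2 such primes p <= 7 (skipping 2, 5, which divide the discriminant), each new pattern first appears at: mod 3: f = (x^5 + x^4 + x^3 + 2x^2 + x + 1), pattern 5; mod 7: f = (x)(x + 2)(x^3 + 3x + 5), pattern 3+1+1. No other pattern occurs in this range, so the set of observed cycle types is {5, 3+1+1}. Among the candidates above, the only group containing elements of all these cycle types is A_5 (5T4) — each of C_5 (5T1), D_5 (5T2) lacks at least one of them. Hence G = A_5 (5T4), of order 60.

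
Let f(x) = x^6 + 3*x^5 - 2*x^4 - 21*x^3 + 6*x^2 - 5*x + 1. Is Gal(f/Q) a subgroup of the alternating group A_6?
No

The polynomial is irreducible of degree 6 over Q. Its discriminant is 54786284800, which is not a perfect square. A Galois group lies in the alternating group exactly when the discriminant is a square in Q, so the Galois group (S_4) is not contained in A_6.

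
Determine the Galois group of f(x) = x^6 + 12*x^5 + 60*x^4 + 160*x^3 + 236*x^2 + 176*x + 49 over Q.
The polynomial f is an irreducible sextic over Q, so G = Gal(f/Q) is one of the 16 transitive subgroups 6T1, ..., 6T16 of S_6. The discriminant of f is -3356224, which is not a perfect square, so G is not contained in A_6. The transitive groups of degree 6 not contained in A_6 are: C_6 (6T1, order 6), S_3 (6T2, order 6), D_6 (6T3, order 12), C_3 x S_3 (6T5, order 18), A_4 x C_2 (6T6, order 24), S_4 (6T8, order 24), S_3 x S_3 (6T9, order 36), S_4 x C_2 (6T11, order 48), (S_3 x S_3) : C_2 (6T13, order 72), PGL(2,5) (6T14, order 120), S_6 (6T16, order 720). By Dedekind's theorem, for a prime p not dividing disc(f) the degrees of the irreducible factors of f mod p form the cycle type of an element of G. Factoring f modulo the 67 such primes p <= 347 (skipping 2, 229, which divide the discriminant), each new pattern first appears at: mod 3: f = (x^6 + x^3 + 2x^2 + 2x + 1), pattern 6; mod 5: f = (x^3 + 3x^2 + 2x + 2)(x^3 + 4x^2 + x + 2), pattern 3+3; mod 7: f = (x)(x + 4)(x^4 + x^3 + 6x + 2), pattern 4+1+1; mod 13: f = (x^2 + 4x + 9)(x^4 + 8x^3 + 6x^2 + 12x + 4), pattern 4+2; mod 23: f = (x^2 + 4x + 16)(x^2 + 9x + 9)(x^2 + 22x + 12), pattern 2+2+2; mod 29: f = (x + 12)(x + 21)(x^2 + 3x + 9)(x^2 + 5x + 13), pattern 2+2+1+1; mod 193: f = (x + 8)(x + 46)(x + 96)(x + 101)(x + 151)(x + 189), pattern 1+1+1+1+1+1; mod 347: f = (x + 5)(x + 153)(x + 198)(x + 346)(x^2 + 4x + 259), pattern 2+1+1+1+1. No other pattern occurs in this range, so the set of observed cycle types is {6, 3+3, 4+1+1, 4+2, 2+2+2, 2+2+1+1, 1+1+1+1+1+1, 2+1+1+1+1}. The candidates containing elements of all these cycle types are S_4 x C_2 (6T11) of order 48, S_6 (6T16) of order 720; the others are excluded. The observed types are precisely the cycle types that occur in S_4 x C_2 (6T11). Each of the other remaining candidates has further cycle types, and by the Chebotarev density theorem the matching factorization patterns would occur for a proportion of primes equal to their share of the group: S_6 (6T16) additionally contains elements of type 5+1, 3+2+1, 3+1+1+1 (304 of its 720 elements, about 42% of primes). None of the 67 primes tested shows any such pattern (for each of these groups the chance of that is below 10^-4), which rules them out. Hence G = S_4 x C_2 (6T11), of order 48.

S_4 x C_2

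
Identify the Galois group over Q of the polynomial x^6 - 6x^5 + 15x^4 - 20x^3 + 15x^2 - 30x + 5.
The polynomial f is an irreducible sextic over Q, so G = Gal(f/Q) is one of the 16 transitive subgroups 6T1, ..., 6T16 of S_6. The discriminant of f is 746496000000 = 864000^2, a perfect square, so G is contained in A_6. The transitive groups of degree 6 contained in A_6 are: A_4 (6T4, order 12), S_4 (6T7, order 24), (C_3 x C_3) : C_4 (6T10, order 36), PSL(2,5) (6T12, order 60), A_6 (6T15, order 360). By Dedekind's theorem, for a prime p not dividing disc(f) the degrees of the irreducible factors of f mod p form the cycle type of an element of G. Factoring f modulo the 6 such primes p <= 23 (skipping 2, 3, 5, which divide the discriminant), each new pattern first appears at: mod 7: f = (x + 3)(x^5 + 5x^4 + x^2 + 5x + 4), pattern 5+1; mod 23: f = (x + 1)(x + 10)(x + 15)(x^3 + 14x^2 + 5x + 10), pattern 3+1+1+1. No other pattern occurs in this range, so the set of observed cycle types is {5+1, 3+1+1+1}. Among the candidates above, the only group containing elements of all these cycle types is A_6 (6T15) — each of A_4 (6T4), S_4 (6T7), (C_3 x C_3) : C_4 (6T10), PSL(2,5) (6T12) lacks at least one of them. Hence G = A_6 (6T15), of order 360.

A_6, the alternating group on 6 letters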